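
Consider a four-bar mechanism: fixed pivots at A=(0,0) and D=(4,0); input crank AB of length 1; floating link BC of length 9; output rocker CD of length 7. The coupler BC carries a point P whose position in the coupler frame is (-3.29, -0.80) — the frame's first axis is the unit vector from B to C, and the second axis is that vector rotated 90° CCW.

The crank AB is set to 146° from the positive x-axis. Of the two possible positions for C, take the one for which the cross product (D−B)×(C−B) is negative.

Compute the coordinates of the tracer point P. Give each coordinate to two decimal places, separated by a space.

A=(0,0), D=(4.00,0)
B = A + 1.00·(cos146°, sin146°) = (-0.8290, 0.5592)
|BD| = 4.8613
circle(B,9.00) ∩ circle(D,7.00): a=5.7219, h=6.9469
  candidates: C₊=(5.6540,6.8018) cross=33.771; C₋=(4.0558,-6.9998) cross=-33.771
  mode - wants cross < 0 → take C=(4.0558,-6.9998) (cross=-33.771)
ex = (C−B)/|BC| = (0.5428,-0.8399); ey = (0.8399,0.5428)
P = B + -3.29·ex + -0.80·ey = (-3.2866,2.8882)

-3.29 2.89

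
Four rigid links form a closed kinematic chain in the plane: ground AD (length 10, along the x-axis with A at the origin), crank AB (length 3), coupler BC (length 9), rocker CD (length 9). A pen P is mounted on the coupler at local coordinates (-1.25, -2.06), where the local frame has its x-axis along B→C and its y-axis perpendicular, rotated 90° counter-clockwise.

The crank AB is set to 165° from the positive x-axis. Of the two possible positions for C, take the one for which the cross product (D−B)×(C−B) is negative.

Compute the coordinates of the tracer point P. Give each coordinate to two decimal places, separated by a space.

-5.26 0.31

A=(0,0), D=(10.00,0)
B = A + 3.00·(cos165°, sin165°) = (-2.8978, 0.7765)
|BD| = 12.9211
circle(B,9.00) ∩ circle(D,9.00): a=6.4606, h=6.2659
  candidates: C₊=(3.9276,6.6428) cross=80.962; C₋=(3.1746,-5.8663) cross=-80.962
  mode - wants cross < 0 → take C=(3.1746,-5.8663) (cross=-80.962)
ex = (C−B)/|BC| = (0.6747,-0.7381); ey = (0.7381,0.6747)
P = B + -1.25·ex + -2.06·ey = (-5.2616,0.3092)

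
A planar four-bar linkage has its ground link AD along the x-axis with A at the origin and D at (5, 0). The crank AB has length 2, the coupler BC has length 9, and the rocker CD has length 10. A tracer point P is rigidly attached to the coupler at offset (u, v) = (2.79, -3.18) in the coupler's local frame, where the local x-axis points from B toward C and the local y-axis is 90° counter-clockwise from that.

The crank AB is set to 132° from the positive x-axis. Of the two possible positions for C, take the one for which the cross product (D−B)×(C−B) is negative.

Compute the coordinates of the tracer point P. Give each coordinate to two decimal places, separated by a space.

-4.60 -1.21

A=(0,0), D=(5.00,0)
B = A + 2.00·(cos132°, sin132°) = (-1.3383, 1.4863)
|BD| = 6.5102
circle(B,9.00) ∩ circle(D,10.00): a=1.7958, h=8.8190
  candidates: C₊=(2.4236,9.6624) cross=57.413; C₋=(-1.6032,-7.5098) cross=-57.413
  mode - wants cross < 0 → take C=(-1.6032,-7.5098) (cross=-57.413)
ex = (C−B)/|BC| = (-0.0294,-0.9996); ey = (0.9996,-0.0294)
P = B + 2.79·ex + -3.18·ey = (-4.5990,-1.2089)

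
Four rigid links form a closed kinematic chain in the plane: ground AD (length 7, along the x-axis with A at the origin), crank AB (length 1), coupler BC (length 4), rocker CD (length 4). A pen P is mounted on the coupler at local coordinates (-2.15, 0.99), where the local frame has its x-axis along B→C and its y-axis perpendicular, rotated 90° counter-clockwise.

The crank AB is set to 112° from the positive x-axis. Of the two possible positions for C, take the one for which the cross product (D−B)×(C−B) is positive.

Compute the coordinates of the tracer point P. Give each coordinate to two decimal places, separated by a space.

A=(0,0), D=(7.00,0)
B = A + 1.00·(cos112°, sin112°) = (-0.3746, 0.9272)
|BD| = 7.4327
circle(B,4.00) ∩ circle(D,4.00): a=3.7163, h=1.4795
  candidates: C₊=(3.4973,1.9315) cross=10.997; C₋=(3.1281,-1.0043) cross=-10.997
  mode + wants cross > 0 → take C=(3.4973,1.9315) (cross=10.997)
ex = (C−B)/|BC| = (0.9680,0.2511); ey = (-0.2511,0.9680)
P = B + -2.15·ex + 0.99·ey = (-2.7043,1.3456)

-2.70 1.35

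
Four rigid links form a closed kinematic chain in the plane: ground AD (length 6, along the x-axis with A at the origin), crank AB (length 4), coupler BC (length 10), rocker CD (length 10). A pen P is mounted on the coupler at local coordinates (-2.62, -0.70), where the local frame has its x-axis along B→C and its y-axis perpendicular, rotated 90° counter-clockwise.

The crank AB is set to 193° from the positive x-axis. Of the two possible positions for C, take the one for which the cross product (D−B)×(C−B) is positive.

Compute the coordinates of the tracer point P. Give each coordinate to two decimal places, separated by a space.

A=(0,0), D=(6.00,0)
B = A + 4.00·(cos193°, sin193°) = (-3.8975, -0.8998)
|BD| = 9.9383
circle(B,10.00) ∩ circle(D,10.00): a=4.9691, h=8.6780
  candidates: C₊=(0.2656,8.1924) cross=86.244; C₋=(1.8370,-9.0923) cross=-86.244
  mode + wants cross > 0 → take C=(0.2656,8.1924) (cross=86.244)
ex = (C−B)/|BC| = (0.4163,0.9092); ey = (-0.9092,0.4163)
P = B + -2.62·ex + -0.70·ey = (-4.3517,-3.5734)

-4.35 -3.57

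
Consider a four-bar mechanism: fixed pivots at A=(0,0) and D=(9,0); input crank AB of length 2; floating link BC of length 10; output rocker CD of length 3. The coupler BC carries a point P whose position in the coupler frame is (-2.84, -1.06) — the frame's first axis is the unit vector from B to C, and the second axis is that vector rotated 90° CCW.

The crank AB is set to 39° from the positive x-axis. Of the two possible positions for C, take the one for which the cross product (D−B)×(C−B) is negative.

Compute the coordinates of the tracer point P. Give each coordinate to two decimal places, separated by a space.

-1.48 1.29

A=(0,0), D=(9.00,0)
B = A + 2.00·(cos39°, sin39°) = (1.5543, 1.2586)
|BD| = 7.5513
circle(B,10.00) ∩ circle(D,3.00): a=9.8011, h=1.9846
  candidates: C₊=(11.5491,1.5819) cross=14.986; C₋=(10.8875,-2.3318) cross=-14.986
  mode - wants cross < 0 → take C=(10.8875,-2.3318) (cross=-14.986)
ex = (C−B)/|BC| = (0.9333,-0.3590); ey = (0.3590,0.9333)
P = B + -2.84·ex + -1.06·ey = (-1.4769,1.2890)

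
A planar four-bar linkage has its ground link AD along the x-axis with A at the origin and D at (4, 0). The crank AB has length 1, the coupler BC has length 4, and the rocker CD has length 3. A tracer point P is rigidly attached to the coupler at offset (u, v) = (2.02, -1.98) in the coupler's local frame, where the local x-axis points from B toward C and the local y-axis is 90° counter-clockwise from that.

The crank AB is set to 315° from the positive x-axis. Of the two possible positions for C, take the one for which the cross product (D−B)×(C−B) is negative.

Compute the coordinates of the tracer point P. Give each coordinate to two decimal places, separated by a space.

A=(0,0), D=(4.00,0)
B = A + 1.00·(cos315°, sin315°) = (0.7071, -0.7071)
|BD| = 3.3680
circle(B,4.00) ∩ circle(D,3.00): a=2.7232, h=2.9299
  candidates: C₊=(2.7545,2.7292) cross=9.868; C₋=(3.9847,-3.0000) cross=-9.868
  mode - wants cross < 0 → take C=(3.9847,-3.0000) (cross=-9.868)
ex = (C−B)/|BC| = (0.8194,-0.5732); ey = (0.5732,0.8194)
P = B + 2.02·ex + -1.98·ey = (1.2273,-3.4874)

1.23 -3.49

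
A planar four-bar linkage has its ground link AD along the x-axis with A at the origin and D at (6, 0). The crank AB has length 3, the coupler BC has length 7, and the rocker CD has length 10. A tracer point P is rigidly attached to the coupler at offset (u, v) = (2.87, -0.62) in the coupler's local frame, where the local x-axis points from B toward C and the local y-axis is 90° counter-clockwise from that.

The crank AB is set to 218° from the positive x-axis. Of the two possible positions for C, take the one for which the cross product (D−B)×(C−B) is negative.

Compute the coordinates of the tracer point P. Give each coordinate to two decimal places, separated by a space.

-1.80 -4.73

A=(0,0), D=(6.00,0)
B = A + 3.00·(cos218°, sin218°) = (-2.3640, -1.8470)
|BD| = 8.5655
circle(B,7.00) ∩ circle(D,10.00): a=1.3057, h=6.8771
  candidates: C₊=(-2.5719,5.1499) cross=58.906; C₋=(0.3939,-8.2808) cross=-58.906
  mode - wants cross < 0 → take C=(0.3939,-8.2808) (cross=-58.906)
ex = (C−B)/|BC| = (0.3940,-0.9191); ey = (0.9191,0.3940)
P = B + 2.87·ex + -0.62·ey = (-1.8031,-4.7291)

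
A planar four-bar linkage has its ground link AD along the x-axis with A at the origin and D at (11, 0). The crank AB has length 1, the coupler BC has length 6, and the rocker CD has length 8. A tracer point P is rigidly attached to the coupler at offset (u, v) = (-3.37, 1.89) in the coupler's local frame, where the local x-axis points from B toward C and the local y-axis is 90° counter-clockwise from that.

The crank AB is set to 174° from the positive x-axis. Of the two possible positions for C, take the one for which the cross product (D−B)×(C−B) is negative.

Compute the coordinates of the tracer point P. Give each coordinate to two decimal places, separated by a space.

-2.56 3.64

A=(0,0), D=(11.00,0)
B = A + 1.00·(cos174°, sin174°) = (-0.9945, 0.1045)
|BD| = 11.9950
circle(B,6.00) ∩ circle(D,8.00): a=4.8303, h=3.5592
  candidates: C₊=(3.8666,3.6215) cross=42.692; C₋=(3.8046,-3.4966) cross=-42.692
  mode - wants cross < 0 → take C=(3.8046,-3.4966) (cross=-42.692)
ex = (C−B)/|BC| = (0.7999,-0.6002); ey = (0.6002,0.7999)
P = B + -3.37·ex + 1.89·ey = (-2.5557,3.6389)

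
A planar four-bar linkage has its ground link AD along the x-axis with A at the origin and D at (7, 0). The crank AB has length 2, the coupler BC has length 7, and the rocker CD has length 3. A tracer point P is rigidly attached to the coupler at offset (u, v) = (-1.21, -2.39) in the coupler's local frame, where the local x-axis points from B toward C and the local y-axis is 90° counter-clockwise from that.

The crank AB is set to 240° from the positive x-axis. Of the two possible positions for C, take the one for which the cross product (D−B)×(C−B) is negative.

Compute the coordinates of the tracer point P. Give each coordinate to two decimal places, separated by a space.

A=(0,0), D=(7.00,0)
B = A + 2.00·(cos240°, sin240°) = (-1.0000, -1.7321)
|BD| = 8.1854
circle(B,7.00) ∩ circle(D,3.00): a=6.5361, h=2.5060
  candidates: C₊=(4.8578,2.1002) cross=20.512; C₋=(5.9183,-2.7982) cross=-20.512
  mode - wants cross < 0 → take C=(5.9183,-2.7982) (cross=-20.512)
ex = (C−B)/|BC| = (0.9883,-0.1523); ey = (0.1523,0.9883)
P = B + -1.21·ex + -2.39·ey = (-2.5599,-3.9099)

-2.56 -3.91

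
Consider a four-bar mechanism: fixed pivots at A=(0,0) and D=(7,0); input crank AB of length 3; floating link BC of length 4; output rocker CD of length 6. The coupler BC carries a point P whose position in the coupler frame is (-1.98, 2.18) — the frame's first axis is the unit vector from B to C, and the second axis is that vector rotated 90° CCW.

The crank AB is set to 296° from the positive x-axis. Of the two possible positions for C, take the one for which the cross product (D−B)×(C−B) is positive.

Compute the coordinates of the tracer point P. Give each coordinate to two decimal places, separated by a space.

A=(0,0), D=(7.00,0)
B = A + 3.00·(cos296°, sin296°) = (1.3151, -2.6964)
|BD| = 6.2919
circle(B,4.00) ∩ circle(D,6.00): a=1.5566, h=3.6847
  candidates: C₊=(1.1425,1.2999) cross=23.184; C₋=(4.3006,-5.3585) cross=-23.184
  mode + wants cross > 0 → take C=(1.1425,1.2999) (cross=23.184)
ex = (C−B)/|BC| = (-0.0432,0.9991); ey = (-0.9991,-0.0432)
P = B + -1.98·ex + 2.18·ey = (-0.7774,-4.7686)

-0.78 -4.77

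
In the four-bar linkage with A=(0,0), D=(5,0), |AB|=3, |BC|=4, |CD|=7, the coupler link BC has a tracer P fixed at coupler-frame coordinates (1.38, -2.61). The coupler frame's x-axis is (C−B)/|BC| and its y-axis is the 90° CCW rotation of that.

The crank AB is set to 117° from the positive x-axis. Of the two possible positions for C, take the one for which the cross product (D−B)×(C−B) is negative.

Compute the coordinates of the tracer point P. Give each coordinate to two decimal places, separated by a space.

A=(0,0), D=(5.00,0)
B = A + 3.00·(cos117°, sin117°) = (-1.3620, 2.6730)
|BD| = 6.9007
circle(B,4.00) ∩ circle(D,7.00): a=1.0593, h=3.8572
  candidates: C₊=(1.1087,5.8188) cross=26.617; C₋=(-1.8795,-1.2934) cross=-26.617
  mode - wants cross < 0 → take C=(-1.8795,-1.2934) (cross=-26.617)
ex = (C−B)/|BC| = (-0.1294,-0.9916); ey = (0.9916,-0.1294)
P = B + 1.38·ex + -2.61·ey = (-4.1286,1.6423)

-4.13 1.64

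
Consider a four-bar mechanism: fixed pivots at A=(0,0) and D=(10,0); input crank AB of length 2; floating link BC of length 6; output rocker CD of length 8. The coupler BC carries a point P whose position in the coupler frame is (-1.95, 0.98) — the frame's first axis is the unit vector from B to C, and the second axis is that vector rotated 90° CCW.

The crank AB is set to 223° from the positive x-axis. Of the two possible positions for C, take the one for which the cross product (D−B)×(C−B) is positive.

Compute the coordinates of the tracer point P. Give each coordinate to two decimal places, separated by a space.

-3.50 -2.13

A=(0,0), D=(10.00,0)
B = A + 2.00·(cos223°, sin223°) = (-1.4627, -1.3640)
|BD| = 11.5436
circle(B,6.00) ∩ circle(D,8.00): a=4.5590, h=3.9007
  candidates: C₊=(2.6034,3.0481) cross=45.028; C₋=(3.5253,-4.6987) cross=-45.028
  mode + wants cross > 0 → take C=(2.6034,3.0481) (cross=45.028)
ex = (C−B)/|BC| = (0.6777,0.7353); ey = (-0.7353,0.6777)
P = B + -1.95·ex + 0.98·ey = (-3.5048,-2.1338)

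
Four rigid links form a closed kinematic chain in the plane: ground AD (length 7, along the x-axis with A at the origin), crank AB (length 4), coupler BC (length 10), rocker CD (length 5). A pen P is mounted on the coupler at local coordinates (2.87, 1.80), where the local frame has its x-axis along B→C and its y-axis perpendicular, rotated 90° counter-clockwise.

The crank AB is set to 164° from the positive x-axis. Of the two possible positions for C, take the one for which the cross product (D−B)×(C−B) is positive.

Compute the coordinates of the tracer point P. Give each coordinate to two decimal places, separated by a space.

-1.83 3.83

A=(0,0), D=(7.00,0)
B = A + 4.00·(cos164°, sin164°) = (-3.8450, 1.1025)
|BD| = 10.9009
circle(B,10.00) ∩ circle(D,5.00): a=8.8905, h=4.5780
  candidates: C₊=(5.4629,4.7579) cross=49.905; C₋=(4.5369,-4.3512) cross=-49.905
  mode + wants cross > 0 → take C=(5.4629,4.7579) (cross=49.905)
ex = (C−B)/|BC| = (0.9308,0.3655); ey = (-0.3655,0.9308)
P = B + 2.87·ex + 1.80·ey = (-1.8316,3.8271)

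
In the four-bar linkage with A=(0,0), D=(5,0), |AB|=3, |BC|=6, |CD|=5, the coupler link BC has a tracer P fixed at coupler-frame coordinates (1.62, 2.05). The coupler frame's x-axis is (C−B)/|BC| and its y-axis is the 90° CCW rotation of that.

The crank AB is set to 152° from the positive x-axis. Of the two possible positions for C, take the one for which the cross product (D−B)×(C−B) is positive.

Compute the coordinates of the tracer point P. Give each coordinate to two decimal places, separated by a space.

-2.25 3.99

A=(0,0), D=(5.00,0)
B = A + 3.00·(cos152°, sin152°) = (-2.6488, 1.4084)
|BD| = 7.7774
circle(B,6.00) ∩ circle(D,5.00): a=4.5959, h=3.8572
  candidates: C₊=(2.5696,4.3695) cross=29.999; C₋=(1.1726,-3.2173) cross=-29.999
  mode + wants cross > 0 → take C=(2.5696,4.3695) (cross=29.999)
ex = (C−B)/|BC| = (0.8697,0.4935); ey = (-0.4935,0.8697)
P = B + 1.62·ex + 2.05·ey = (-2.2516,3.9909)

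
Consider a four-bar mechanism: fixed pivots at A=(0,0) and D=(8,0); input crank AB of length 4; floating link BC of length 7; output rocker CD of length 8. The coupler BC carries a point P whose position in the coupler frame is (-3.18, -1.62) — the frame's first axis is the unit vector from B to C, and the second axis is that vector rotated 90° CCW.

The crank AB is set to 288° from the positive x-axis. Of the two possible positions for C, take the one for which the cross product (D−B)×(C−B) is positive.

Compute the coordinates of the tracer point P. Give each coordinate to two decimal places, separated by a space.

A=(0,0), D=(8.00,0)
B = A + 4.00·(cos288°, sin288°) = (1.2361, -3.8042)
|BD| = 7.7603
circle(B,7.00) ∩ circle(D,8.00): a=2.9137, h=6.3648
  candidates: C₊=(0.6556,3.1717) cross=49.393; C₋=(6.8958,-7.9234) cross=-49.393
  mode + wants cross > 0 → take C=(0.6556,3.1717) (cross=49.393)
ex = (C−B)/|BC| = (-0.0829,0.9966); ey = (-0.9966,-0.0829)
P = B + -3.18·ex + -1.62·ey = (3.1142,-6.8389)

3.11 -6.84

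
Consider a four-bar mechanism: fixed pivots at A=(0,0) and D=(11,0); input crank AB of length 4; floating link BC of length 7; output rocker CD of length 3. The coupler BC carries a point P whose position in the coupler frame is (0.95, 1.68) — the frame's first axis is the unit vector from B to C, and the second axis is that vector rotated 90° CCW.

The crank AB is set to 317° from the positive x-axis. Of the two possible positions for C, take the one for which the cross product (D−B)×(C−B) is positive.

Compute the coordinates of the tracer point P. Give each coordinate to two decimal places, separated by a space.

A=(0,0), D=(11.00,0)
B = A + 4.00·(cos317°, sin317°) = (2.9254, -2.7280)
|BD| = 8.5230
circle(B,7.00) ∩ circle(D,3.00): a=6.6081, h=2.3094
  candidates: C₊=(8.4467,1.5750) cross=19.683; C₋=(9.9250,-2.8008) cross=-19.683
  mode + wants cross > 0 → take C=(8.4467,1.5750) (cross=19.683)
ex = (C−B)/|BC| = (0.7888,0.6147); ey = (-0.6147,0.7888)
P = B + 0.95·ex + 1.68·ey = (2.6420,-0.8189)

2.64 -0.82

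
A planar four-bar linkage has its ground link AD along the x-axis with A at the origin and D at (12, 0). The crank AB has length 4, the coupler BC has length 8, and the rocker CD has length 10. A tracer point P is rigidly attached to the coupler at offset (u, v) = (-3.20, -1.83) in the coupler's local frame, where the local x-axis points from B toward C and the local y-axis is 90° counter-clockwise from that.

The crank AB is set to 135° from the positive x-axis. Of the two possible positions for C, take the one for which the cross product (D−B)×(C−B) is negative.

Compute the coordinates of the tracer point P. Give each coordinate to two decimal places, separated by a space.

A=(0,0), D=(12.00,0)
B = A + 4.00·(cos135°, sin135°) = (-2.8284, 2.8284)
|BD| = 15.0958
circle(B,8.00) ∩ circle(D,10.00): a=6.3555, h=4.8588
  candidates: C₊=(4.3249,6.4103) cross=73.347; C₋=(2.5042,-3.1351) cross=-73.347
  mode - wants cross < 0 → take C=(2.5042,-3.1351) (cross=-73.347)
ex = (C−B)/|BC| = (0.6666,-0.7454); ey = (0.7454,0.6666)
P = B + -3.20·ex + -1.83·ey = (-6.3256,3.9940)

-6.33 3.99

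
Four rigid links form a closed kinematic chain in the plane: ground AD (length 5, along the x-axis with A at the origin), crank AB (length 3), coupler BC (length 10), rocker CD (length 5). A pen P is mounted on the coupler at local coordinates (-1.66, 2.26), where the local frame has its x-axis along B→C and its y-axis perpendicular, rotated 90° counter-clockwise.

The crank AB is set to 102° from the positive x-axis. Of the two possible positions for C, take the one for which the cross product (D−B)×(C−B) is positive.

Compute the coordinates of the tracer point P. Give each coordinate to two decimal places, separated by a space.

A=(0,0), D=(5.00,0)
B = A + 3.00·(cos102°, sin102°) = (-0.6237, 2.9344)
|BD| = 6.3433
circle(B,10.00) ∩ circle(D,5.00): a=9.0834, h=4.1823
  candidates: C₊=(9.3640,2.4403) cross=26.530; C₋=(5.4945,-4.9755) cross=-26.530
  mode + wants cross > 0 → take C=(9.3640,2.4403) (cross=26.530)
ex = (C−B)/|BC| = (0.9988,-0.0494); ey = (0.0494,0.9988)
P = B + -1.66·ex + 2.26·ey = (-2.1700,5.2737)

-2.17 5.27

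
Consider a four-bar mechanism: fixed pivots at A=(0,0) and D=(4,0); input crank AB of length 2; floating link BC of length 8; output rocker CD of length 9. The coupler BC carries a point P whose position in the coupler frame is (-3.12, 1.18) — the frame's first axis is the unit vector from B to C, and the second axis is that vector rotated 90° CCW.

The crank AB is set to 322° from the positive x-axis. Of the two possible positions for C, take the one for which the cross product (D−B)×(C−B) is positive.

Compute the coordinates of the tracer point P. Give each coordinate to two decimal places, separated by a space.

2.66 -4.39

A=(0,0), D=(4.00,0)
B = A + 2.00·(cos322°, sin322°) = (1.5760, -1.2313)
|BD| = 2.7188
circle(B,8.00) ∩ circle(D,9.00): a=-1.7670, h=7.8024
  candidates: C₊=(-3.5330,4.9248) cross=21.213; C₋=(3.5343,-8.9879) cross=-21.213
  mode + wants cross > 0 → take C=(-3.5330,4.9248) (cross=21.213)
ex = (C−B)/|BC| = (-0.6386,0.7695); ey = (-0.7695,-0.6386)
P = B + -3.12·ex + 1.18·ey = (2.6605,-4.3858)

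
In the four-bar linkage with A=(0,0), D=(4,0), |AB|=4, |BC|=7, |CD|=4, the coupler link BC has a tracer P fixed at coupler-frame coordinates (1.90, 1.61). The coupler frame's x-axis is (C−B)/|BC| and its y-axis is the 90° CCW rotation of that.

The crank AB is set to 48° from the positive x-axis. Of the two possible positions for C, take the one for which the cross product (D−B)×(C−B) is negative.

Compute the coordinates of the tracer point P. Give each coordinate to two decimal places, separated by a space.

A=(0,0), D=(4.00,0)
B = A + 4.00·(cos48°, sin48°) = (2.6765, 2.9726)
|BD| = 3.2539
circle(B,7.00) ∩ circle(D,4.00): a=6.6978, h=2.0346
  candidates: C₊=(7.2594,-2.3186) cross=6.620; C₋=(3.5421,-3.9737) cross=-6.620
  mode - wants cross < 0 → take C=(3.5421,-3.9737) (cross=-6.620)
ex = (C−B)/|BC| = (0.1237,-0.9923); ey = (0.9923,0.1237)
P = B + 1.90·ex + 1.61·ey = (4.5091,1.2862)

4.51 1.29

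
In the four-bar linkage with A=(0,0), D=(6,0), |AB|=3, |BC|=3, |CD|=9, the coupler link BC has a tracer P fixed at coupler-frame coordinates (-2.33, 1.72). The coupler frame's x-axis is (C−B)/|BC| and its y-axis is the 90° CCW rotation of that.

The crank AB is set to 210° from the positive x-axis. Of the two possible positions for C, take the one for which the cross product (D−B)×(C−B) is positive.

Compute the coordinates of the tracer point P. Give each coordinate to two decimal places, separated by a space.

-4.09 -3.98

A=(0,0), D=(6.00,0)
B = A + 3.00·(cos210°, sin210°) = (-2.5981, -1.5000)
|BD| = 8.7279
circle(B,3.00) ∩ circle(D,9.00): a=0.2393, h=2.9904
  candidates: C₊=(-2.8763,1.4871) cross=26.100; C₋=(-1.8484,-4.4048) cross=-26.100
  mode + wants cross > 0 → take C=(-2.8763,1.4871) (cross=26.100)
ex = (C−B)/|BC| = (-0.0927,0.9957); ey = (-0.9957,-0.0927)
P = B + -2.33·ex + 1.72·ey = (-4.0946,-3.9795)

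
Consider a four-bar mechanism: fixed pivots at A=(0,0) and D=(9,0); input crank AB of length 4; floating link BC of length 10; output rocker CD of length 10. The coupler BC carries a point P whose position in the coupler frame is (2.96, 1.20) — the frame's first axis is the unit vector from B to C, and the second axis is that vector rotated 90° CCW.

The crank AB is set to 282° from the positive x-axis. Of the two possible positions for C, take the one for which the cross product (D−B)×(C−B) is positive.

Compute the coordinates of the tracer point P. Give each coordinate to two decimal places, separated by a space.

-0.30 -0.93

A=(0,0), D=(9.00,0)
B = A + 4.00·(cos282°, sin282°) = (0.8316, -3.9126)
|BD| = 9.0571
circle(B,10.00) ∩ circle(D,10.00): a=4.5285, h=8.9159
  candidates: C₊=(1.0642,6.0847) cross=80.751; C₋=(8.7674,-9.9973) cross=-80.751
  mode + wants cross > 0 → take C=(1.0642,6.0847) (cross=80.751)
ex = (C−B)/|BC| = (0.0233,0.9997); ey = (-0.9997,0.0233)
P = B + 2.96·ex + 1.20·ey = (-0.2992,-0.9255)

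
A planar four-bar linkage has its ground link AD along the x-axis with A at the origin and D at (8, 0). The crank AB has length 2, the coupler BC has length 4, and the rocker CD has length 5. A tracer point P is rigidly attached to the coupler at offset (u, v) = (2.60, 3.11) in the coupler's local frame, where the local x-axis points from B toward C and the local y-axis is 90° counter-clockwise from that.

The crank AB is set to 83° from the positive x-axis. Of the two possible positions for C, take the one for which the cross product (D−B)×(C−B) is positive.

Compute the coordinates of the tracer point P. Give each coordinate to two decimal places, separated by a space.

1.87 5.70

A=(0,0), D=(8.00,0)
B = A + 2.00·(cos83°, sin83°) = (0.2437, 1.9851)
|BD| = 8.0063
circle(B,4.00) ∩ circle(D,5.00): a=3.4411, h=2.0394
  candidates: C₊=(4.0830,3.1076) cross=16.328; C₋=(3.0717,-0.8438) cross=-16.328
  mode + wants cross > 0 → take C=(4.0830,3.1076) (cross=16.328)
ex = (C−B)/|BC| = (0.9598,0.2806); ey = (-0.2806,0.9598)
P = B + 2.60·ex + 3.11·ey = (1.8665,5.6998)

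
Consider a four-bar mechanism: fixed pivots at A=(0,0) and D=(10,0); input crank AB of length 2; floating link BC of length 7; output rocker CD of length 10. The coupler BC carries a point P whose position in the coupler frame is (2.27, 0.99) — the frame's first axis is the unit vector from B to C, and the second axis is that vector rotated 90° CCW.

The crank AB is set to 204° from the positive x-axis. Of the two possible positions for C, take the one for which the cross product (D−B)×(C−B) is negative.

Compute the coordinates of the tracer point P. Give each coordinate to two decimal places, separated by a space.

A=(0,0), D=(10.00,0)
B = A + 2.00·(cos204°, sin204°) = (-1.8271, -0.8135)
|BD| = 11.8550
circle(B,7.00) ∩ circle(D,10.00): a=3.7765, h=5.8939
  candidates: C₊=(1.5361,5.3257) cross=69.872; C₋=(2.3450,-6.4343) cross=-69.872
  mode - wants cross < 0 → take C=(2.3450,-6.4343) (cross=-69.872)
ex = (C−B)/|BC| = (0.5960,-0.8030); ey = (0.8030,0.5960)
P = B + 2.27·ex + 0.99·ey = (0.3208,-2.0462)

0.32 -2.05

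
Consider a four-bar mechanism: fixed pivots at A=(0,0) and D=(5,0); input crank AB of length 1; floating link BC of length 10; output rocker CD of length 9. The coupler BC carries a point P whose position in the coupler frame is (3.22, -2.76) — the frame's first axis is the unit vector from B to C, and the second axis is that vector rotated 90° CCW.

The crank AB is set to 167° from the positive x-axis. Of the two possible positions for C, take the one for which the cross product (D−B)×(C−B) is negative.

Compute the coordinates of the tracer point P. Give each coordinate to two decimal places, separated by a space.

A=(0,0), D=(5.00,0)
B = A + 1.00·(cos167°, sin167°) = (-0.9744, 0.2250)
|BD| = 5.9786
circle(B,10.00) ∩ circle(D,9.00): a=4.5783, h=8.8904
  candidates: C₊=(3.9352,8.9368) cross=53.152; C₋=(3.2662,-8.8314) cross=-53.152
  mode - wants cross < 0 → take C=(3.2662,-8.8314) (cross=-53.152)
ex = (C−B)/|BC| = (0.4241,-0.9056); ey = (0.9056,0.4241)
P = B + 3.22·ex + -2.76·ey = (-2.1085,-3.8616)

-2.11 -3.86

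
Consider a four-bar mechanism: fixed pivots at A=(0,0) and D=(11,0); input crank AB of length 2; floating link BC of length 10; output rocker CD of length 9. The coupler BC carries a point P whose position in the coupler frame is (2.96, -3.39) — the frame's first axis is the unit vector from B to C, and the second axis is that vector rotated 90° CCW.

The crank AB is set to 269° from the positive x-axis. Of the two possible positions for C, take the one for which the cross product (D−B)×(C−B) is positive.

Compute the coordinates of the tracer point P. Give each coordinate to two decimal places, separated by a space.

A=(0,0), D=(11.00,0)
B = A + 2.00·(cos269°, sin269°) = (-0.0349, -1.9997)
|BD| = 11.2146
circle(B,10.00) ∩ circle(D,9.00): a=6.4544, h=7.6381
  candidates: C₊=(4.9541,6.6669) cross=85.658; C₋=(7.6780,-8.3645) cross=-85.658
  mode + wants cross > 0 → take C=(4.9541,6.6669) (cross=85.658)
ex = (C−B)/|BC| = (0.4989,0.8667); ey = (-0.8667,0.4989)
P = B + 2.96·ex + -3.39·ey = (4.3798,-1.1257)

4.38 -1.13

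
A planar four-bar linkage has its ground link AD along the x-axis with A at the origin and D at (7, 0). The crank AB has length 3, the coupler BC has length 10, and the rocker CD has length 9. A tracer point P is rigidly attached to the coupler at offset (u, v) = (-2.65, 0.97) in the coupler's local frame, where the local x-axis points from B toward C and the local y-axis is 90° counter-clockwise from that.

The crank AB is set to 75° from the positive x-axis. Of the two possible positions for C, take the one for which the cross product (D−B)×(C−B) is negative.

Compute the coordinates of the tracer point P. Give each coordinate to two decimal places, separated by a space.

1.57 5.61

A=(0,0), D=(7.00,0)
B = A + 3.00·(cos75°, sin75°) = (0.7765, 2.8978)
|BD| = 6.8651
circle(B,10.00) ∩ circle(D,9.00): a=4.8164, h=8.7637
  candidates: C₊=(8.8419,8.8095) cross=60.164; C₋=(1.4435,-7.0799) cross=-60.164
  mode - wants cross < 0 → take C=(1.4435,-7.0799) (cross=-60.164)
ex = (C−B)/|BC| = (0.0667,-0.9978); ey = (0.9978,0.0667)
P = B + -2.65·ex + 0.97·ey = (1.5675,5.6066)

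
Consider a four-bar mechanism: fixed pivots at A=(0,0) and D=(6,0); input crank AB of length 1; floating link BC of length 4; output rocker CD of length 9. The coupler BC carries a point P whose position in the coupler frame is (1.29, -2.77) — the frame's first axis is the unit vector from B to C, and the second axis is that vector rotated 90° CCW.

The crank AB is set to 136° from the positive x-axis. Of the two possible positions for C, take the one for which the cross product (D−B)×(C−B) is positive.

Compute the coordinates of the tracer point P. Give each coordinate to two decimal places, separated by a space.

A=(0,0), D=(6.00,0)
B = A + 1.00·(cos136°, sin136°) = (-0.7193, 0.6947)
|BD| = 6.7552
circle(B,4.00) ∩ circle(D,9.00): a=-1.4336, h=3.7343
  candidates: C₊=(-1.7613,4.5566) cross=25.226; C₋=(-2.5293,-2.8724) cross=-25.226
  mode + wants cross > 0 → take C=(-1.7613,4.5566) (cross=25.226)
ex = (C−B)/|BC| = (-0.2605,0.9655); ey = (-0.9655,-0.2605)
P = B + 1.29·ex + -2.77·ey = (1.6190,2.6617)

1.62 2.66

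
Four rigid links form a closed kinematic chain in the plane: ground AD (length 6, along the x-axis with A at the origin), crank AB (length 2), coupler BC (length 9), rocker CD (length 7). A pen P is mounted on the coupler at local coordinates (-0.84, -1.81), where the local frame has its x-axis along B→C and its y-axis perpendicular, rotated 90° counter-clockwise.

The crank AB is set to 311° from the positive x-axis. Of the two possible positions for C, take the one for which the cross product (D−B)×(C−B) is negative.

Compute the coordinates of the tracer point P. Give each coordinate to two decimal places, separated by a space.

-0.37 -2.58

A=(0,0), D=(6.00,0)
B = A + 2.00·(cos311°, sin311°) = (1.3121, -1.5094)
|BD| = 4.9249
circle(B,9.00) ∩ circle(D,7.00): a=5.7112, h=6.9557
  candidates: C₊=(4.6167,6.8620) cross=34.256; C₋=(8.8803,-6.3799) cross=-34.256
  mode - wants cross < 0 → take C=(8.8803,-6.3799) (cross=-34.256)
ex = (C−B)/|BC| = (0.8409,-0.5412); ey = (0.5412,0.8409)
P = B + -0.84·ex + -1.81·ey = (-0.3738,-2.5769)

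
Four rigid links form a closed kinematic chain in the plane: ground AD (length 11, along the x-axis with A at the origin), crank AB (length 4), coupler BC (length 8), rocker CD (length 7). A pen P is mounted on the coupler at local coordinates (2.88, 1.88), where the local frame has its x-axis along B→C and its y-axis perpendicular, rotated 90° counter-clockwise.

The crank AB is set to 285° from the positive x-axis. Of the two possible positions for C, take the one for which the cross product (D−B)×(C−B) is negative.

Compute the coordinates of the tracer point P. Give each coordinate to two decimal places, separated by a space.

A=(0,0), D=(11.00,0)
B = A + 4.00·(cos285°, sin285°) = (1.0353, -3.8637)
|BD| = 10.6876
circle(B,8.00) ∩ circle(D,7.00): a=6.0455, h=5.2394
  candidates: C₊=(4.7778,3.2069) cross=55.997; C₋=(8.5661,-6.5632) cross=-55.997
  mode - wants cross < 0 → take C=(8.5661,-6.5632) (cross=-55.997)
ex = (C−B)/|BC| = (0.9413,-0.3374); ey = (0.3374,0.9413)
P = B + 2.88·ex + 1.88·ey = (4.3807,-3.0658)

4.38 -3.07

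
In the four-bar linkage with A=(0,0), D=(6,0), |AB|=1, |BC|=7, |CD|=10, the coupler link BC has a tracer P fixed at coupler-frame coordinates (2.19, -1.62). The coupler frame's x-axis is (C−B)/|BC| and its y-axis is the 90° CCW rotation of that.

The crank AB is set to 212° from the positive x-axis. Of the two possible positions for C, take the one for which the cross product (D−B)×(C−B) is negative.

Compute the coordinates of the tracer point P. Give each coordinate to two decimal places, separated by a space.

A=(0,0), D=(6.00,0)
B = A + 1.00·(cos212°, sin212°) = (-0.8480, -0.5299)
|BD| = 6.8685
circle(B,7.00) ∩ circle(D,10.00): a=-0.2783, h=6.9945
  candidates: C₊=(-1.6652,6.4222) cross=48.042; C₋=(-0.5859,-7.5250) cross=-48.042
  mode - wants cross < 0 → take C=(-0.5859,-7.5250) (cross=-48.042)
ex = (C−B)/|BC| = (0.0374,-0.9993); ey = (0.9993,0.0374)
P = B + 2.19·ex + -1.62·ey = (-2.3849,-2.7790)

-2.38 -2.78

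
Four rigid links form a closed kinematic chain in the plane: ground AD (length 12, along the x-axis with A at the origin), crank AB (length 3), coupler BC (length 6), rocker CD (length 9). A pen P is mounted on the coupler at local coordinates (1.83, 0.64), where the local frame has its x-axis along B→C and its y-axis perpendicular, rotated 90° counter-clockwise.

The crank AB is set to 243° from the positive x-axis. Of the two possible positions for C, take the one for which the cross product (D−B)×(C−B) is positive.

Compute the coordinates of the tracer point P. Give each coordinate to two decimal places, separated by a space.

-0.43 -0.97

A=(0,0), D=(12.00,0)
B = A + 3.00·(cos243°, sin243°) = (-1.3620, -2.6730)
|BD| = 13.6267
circle(B,6.00) ∩ circle(D,9.00): a=5.1622, h=3.0581
  candidates: C₊=(3.1001,1.3383) cross=41.671; C₋=(4.2998,-4.6591) cross=-41.671
  mode + wants cross > 0 → take C=(3.1001,1.3383) (cross=41.671)
ex = (C−B)/|BC| = (0.7437,0.6685); ey = (-0.6685,0.7437)
P = B + 1.83·ex + 0.64·ey = (-0.4289,-0.9736)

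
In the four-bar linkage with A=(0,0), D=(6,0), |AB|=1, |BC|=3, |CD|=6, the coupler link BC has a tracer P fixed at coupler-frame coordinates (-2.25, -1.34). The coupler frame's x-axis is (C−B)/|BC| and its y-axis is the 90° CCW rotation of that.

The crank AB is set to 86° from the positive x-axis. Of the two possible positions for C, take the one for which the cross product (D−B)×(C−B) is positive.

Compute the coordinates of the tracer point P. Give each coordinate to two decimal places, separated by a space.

0.37 -1.60

A=(0,0), D=(6.00,0)
B = A + 1.00·(cos86°, sin86°) = (0.0698, 0.9976)
|BD| = 6.0136
circle(B,3.00) ∩ circle(D,6.00): a=0.7619, h=2.9017
  candidates: C₊=(1.3024,3.7326) cross=17.449; C₋=(0.3397,-1.9903) cross=-17.449
  mode + wants cross > 0 → take C=(1.3024,3.7326) (cross=17.449)
ex = (C−B)/|BC| = (0.4109,0.9117); ey = (-0.9117,0.4109)
P = B + -2.25·ex + -1.34·ey = (0.3669,-1.6043)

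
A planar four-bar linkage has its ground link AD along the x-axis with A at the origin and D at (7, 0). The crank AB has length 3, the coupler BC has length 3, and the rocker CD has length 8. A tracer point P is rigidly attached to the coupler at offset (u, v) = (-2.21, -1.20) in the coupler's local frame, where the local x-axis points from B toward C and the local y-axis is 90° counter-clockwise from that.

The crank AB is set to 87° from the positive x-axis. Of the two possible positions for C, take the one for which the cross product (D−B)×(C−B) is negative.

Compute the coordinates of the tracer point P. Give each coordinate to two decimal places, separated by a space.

A=(0,0), D=(7.00,0)
B = A + 3.00·(cos87°, sin87°) = (0.1570, 2.9959)
|BD| = 7.4701
circle(B,3.00) ∩ circle(D,8.00): a=0.0537, h=2.9995
  candidates: C₊=(1.4091,5.7221) cross=22.407; C₋=(-0.9968,0.2266) cross=-22.407
  mode - wants cross < 0 → take C=(-0.9968,0.2266) (cross=-22.407)
ex = (C−B)/|BC| = (-0.3846,-0.9231); ey = (0.9231,-0.3846)
P = B + -2.21·ex + -1.20·ey = (-0.1007,5.4974)

-0.10 5.50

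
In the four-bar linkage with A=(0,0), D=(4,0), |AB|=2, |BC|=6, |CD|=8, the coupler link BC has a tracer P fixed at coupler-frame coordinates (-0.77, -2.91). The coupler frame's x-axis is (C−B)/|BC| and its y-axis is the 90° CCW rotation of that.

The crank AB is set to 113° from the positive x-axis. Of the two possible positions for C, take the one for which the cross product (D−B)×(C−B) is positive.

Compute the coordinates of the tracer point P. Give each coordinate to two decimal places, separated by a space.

A=(0,0), D=(4.00,0)
B = A + 2.00·(cos113°, sin113°) = (-0.7815, 1.8410)
|BD| = 5.1236
circle(B,6.00) ∩ circle(D,8.00): a=-0.1706, h=5.9976
  candidates: C₊=(1.2143,7.4993) cross=30.729; C₋=(-3.0957,-3.6947) cross=-30.729
  mode + wants cross > 0 → take C=(1.2143,7.4993) (cross=30.729)
ex = (C−B)/|BC| = (0.3326,0.9431); ey = (-0.9431,0.3326)
P = B + -0.77·ex + -2.91·ey = (1.7067,0.1469)

1.71 0.15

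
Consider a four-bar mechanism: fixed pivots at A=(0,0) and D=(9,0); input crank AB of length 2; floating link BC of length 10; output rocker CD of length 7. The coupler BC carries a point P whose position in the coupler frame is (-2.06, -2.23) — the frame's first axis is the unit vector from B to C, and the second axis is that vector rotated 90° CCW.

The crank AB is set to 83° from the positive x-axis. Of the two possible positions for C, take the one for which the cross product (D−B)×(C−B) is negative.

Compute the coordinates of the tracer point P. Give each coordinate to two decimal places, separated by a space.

-2.76 2.43

A=(0,0), D=(9.00,0)
B = A + 2.00·(cos83°, sin83°) = (0.2437, 1.9851)
|BD| = 8.9785
circle(B,10.00) ∩ circle(D,7.00): a=7.3294, h=6.8030
  candidates: C₊=(8.8958,6.9992) cross=61.080; C₋=(5.8876,-6.2700) cross=-61.080
  mode - wants cross < 0 → take C=(5.8876,-6.2700) (cross=-61.080)
ex = (C−B)/|BC| = (0.5644,-0.8255); ey = (0.8255,0.5644)
P = B + -2.06·ex + -2.23·ey = (-2.7598,2.4271)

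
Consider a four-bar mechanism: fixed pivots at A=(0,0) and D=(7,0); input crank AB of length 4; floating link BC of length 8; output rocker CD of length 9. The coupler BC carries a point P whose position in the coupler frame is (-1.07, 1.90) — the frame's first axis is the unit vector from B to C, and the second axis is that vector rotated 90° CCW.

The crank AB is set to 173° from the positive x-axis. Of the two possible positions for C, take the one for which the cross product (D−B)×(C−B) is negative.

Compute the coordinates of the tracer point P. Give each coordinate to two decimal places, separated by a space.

-2.98 2.43

A=(0,0), D=(7.00,0)
B = A + 4.00·(cos173°, sin173°) = (-3.9702, 0.4875)
|BD| = 10.9810
circle(B,8.00) ∩ circle(D,9.00): a=4.7164, h=6.4618
  candidates: C₊=(1.0285,6.7336) cross=70.957; C₋=(0.4547,-6.1774) cross=-70.957
  mode - wants cross < 0 → take C=(0.4547,-6.1774) (cross=-70.957)
ex = (C−B)/|BC| = (0.5531,-0.8331); ey = (0.8331,0.5531)
P = B + -1.07·ex + 1.90·ey = (-2.9791,2.4298)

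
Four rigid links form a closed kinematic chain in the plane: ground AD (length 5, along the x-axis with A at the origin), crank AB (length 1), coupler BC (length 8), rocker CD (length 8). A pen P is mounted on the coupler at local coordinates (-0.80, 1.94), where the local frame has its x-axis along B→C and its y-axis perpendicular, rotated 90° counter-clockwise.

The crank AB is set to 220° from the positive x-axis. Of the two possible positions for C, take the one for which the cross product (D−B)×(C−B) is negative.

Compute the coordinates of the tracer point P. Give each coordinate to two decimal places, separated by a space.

0.58 0.97

A=(0,0), D=(5.00,0)
B = A + 1.00·(cos220°, sin220°) = (-0.7660, -0.6428)
|BD| = 5.8018
circle(B,8.00) ∩ circle(D,8.00): a=2.9009, h=7.4555
  candidates: C₊=(1.2910,7.0882) cross=43.255; C₋=(2.9430,-7.7310) cross=-43.255
  mode - wants cross < 0 → take C=(2.9430,-7.7310) (cross=-43.255)
ex = (C−B)/|BC| = (0.4636,-0.8860); ey = (0.8860,0.4636)
P = B + -0.80·ex + 1.94·ey = (0.5819,0.9655)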